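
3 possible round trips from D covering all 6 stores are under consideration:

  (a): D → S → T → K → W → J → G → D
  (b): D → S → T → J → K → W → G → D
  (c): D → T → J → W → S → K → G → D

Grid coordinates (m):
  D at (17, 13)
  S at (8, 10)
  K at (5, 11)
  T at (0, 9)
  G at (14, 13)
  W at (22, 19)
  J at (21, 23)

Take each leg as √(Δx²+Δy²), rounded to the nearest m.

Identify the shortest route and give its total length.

(a): 9 + 8 + 5 + 19 + 4 + 12 + 3 = 60
(b): 9 + 8 + 25 + 20 + 19 + 10 + 3 = 94
(c): 17 + 25 + 4 + 17 + 3 + 9 + 3 = 78

Shortest is (a), total 60 m.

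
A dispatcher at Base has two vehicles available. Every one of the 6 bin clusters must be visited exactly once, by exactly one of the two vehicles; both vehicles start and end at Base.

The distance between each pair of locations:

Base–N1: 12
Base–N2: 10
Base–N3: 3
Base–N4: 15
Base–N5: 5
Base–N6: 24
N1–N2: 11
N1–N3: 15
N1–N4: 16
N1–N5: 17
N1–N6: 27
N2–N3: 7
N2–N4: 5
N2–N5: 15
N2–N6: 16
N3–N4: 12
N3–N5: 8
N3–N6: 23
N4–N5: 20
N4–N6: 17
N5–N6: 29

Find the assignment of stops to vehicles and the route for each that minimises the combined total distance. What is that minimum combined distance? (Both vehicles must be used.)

Try each way of splitting the stops between the two vehicles (each non-empty) and, for each split, find the best tour for each vehicle:
  {N1} + {N2, N3, N4, N5, N6}: 24 + 66 = 90
  {N2} + {N1, N3, N4, N5, N6}: 20 + 81 = 101
  {N1, N2} + {N3, N4, N5, N6}: 33 + 66 = 99
  {N3} + {N1, N2, N4, N5, N6}: 6 + 79 = 85
  {N1, N3} + {N2, N4, N5, N6}: 30 + 66 = 96
  {N2, N3} + {N1, N4, N5, N6}: 20 + 79 = 99
  … (31 splits in total)
  {N5} + {N1, N2, N3, N4, N6}: 10 + 71 = 81  ← best
Best: vehicle 1 Base → N5 → Base = 10; vehicle 2 Base → N1 → N2 → N4 → N6 → N3 → Base = 71; combined 81.

Minimum combined distance: 81.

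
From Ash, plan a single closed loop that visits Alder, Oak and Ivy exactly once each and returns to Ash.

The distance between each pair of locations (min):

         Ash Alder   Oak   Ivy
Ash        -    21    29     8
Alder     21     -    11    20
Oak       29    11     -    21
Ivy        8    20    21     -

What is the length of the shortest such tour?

Minimum total distance: 61 min.

Ash - Alder - Oak - Ivy - Ash: 21+11+21+8 = 61
Ash - Alder - Ivy - Oak - Ash: 21+20+21+29 = 91
Ash - Oak - Alder - Ivy - Ash: 29+11+20+8 = 68
The minimum is 61.
One optimal route: Ash → Alder → Oak → Ivy → Ash (or its reverse).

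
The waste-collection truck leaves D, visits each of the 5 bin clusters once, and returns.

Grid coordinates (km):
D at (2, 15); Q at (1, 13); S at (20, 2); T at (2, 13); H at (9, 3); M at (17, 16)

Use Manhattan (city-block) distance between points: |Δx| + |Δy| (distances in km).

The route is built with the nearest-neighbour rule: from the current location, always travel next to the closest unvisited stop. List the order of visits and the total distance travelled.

66 km along D → T → Q → H → S → M → D.

D → [T:2 / Q:3 / M:16 / H:19 / S:31] → T (2)
T → [Q:1 / H:17 / M:18 / S:29] → Q (1)
Q → [H:18 / M:19 / S:30] → H (18)
H → [S:12 / M:21] → S (12)
S → [M:17] → M (17)
Return M→D: 16.
Total = 2 + 1 + 18 + 12 + 17 + 16 = 66.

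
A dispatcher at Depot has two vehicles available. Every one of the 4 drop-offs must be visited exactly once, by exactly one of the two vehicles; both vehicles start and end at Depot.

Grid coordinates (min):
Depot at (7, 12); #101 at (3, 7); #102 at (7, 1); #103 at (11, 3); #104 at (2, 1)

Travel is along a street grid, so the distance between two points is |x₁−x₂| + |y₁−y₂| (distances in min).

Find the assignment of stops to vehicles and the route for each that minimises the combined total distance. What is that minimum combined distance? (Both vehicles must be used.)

There are 2^3 − 1 = 7 ways to divide the 4 stops into two non-empty groups. For each, the best each vehicle can do is its own shortest tour through its group:
  {#101} + {#102, #103, #104}: 18 + 40 = 58
  {#102} + {#101, #103, #104}: 22 + 40 = 62
  {#101, #102} + {#103, #104}: 30 + 40 = 70
  {#103} + {#101, #102, #104}: 26 + 32 = 58
  {#101, #103} + {#102, #104}: 34 + 32 = 66
  {#102, #103} + {#101, #104}: 30 + 32 = 62
  … (7 splits in total)
Best: vehicle 1 Depot → #101 → Depot = 18; vehicle 2 Depot → #102 → #104 → #103 → Depot = 40; combined 58.

58 min — the smallest possible combined total.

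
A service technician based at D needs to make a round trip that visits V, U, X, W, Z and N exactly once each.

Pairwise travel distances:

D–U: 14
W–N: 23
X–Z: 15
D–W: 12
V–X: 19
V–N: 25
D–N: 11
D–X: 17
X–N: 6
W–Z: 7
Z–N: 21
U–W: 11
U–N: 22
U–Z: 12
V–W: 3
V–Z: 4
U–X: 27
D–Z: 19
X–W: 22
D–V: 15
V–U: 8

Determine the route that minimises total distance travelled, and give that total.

Minimum total distance: 64.

D-V-U-X-W-Z-N-D: 15+8+27+22+7+21+11 = 111
D-V-U-X-W-N-Z-D: 15+8+27+22+23+21+19 = 135
D-V-U-X-Z-W-N-D: 15+8+27+15+7+23+11 = 106
D-V-U-X-Z-N-W-D: 15+8+27+15+21+23+12 = 121
D-V-U-X-N-W-Z-D: 15+8+27+6+23+7+19 = 105
D-V-U-X-N-Z-W-D: 15+8+27+6+21+7+12 = 96
D-V-U-W-X-Z-N-D: 15+8+11+22+15+21+11 = 103
D-V-U-W-X-N-Z-D: 15+8+11+22+6+21+19 = 102
… (352 more)
D-U-V-W-Z-X-N-D: 14+8+3+7+15+6+11 = 64  ← best
The minimum is 64.
One optimal route: D → U → V → W → Z → X → N → D (or its reverse).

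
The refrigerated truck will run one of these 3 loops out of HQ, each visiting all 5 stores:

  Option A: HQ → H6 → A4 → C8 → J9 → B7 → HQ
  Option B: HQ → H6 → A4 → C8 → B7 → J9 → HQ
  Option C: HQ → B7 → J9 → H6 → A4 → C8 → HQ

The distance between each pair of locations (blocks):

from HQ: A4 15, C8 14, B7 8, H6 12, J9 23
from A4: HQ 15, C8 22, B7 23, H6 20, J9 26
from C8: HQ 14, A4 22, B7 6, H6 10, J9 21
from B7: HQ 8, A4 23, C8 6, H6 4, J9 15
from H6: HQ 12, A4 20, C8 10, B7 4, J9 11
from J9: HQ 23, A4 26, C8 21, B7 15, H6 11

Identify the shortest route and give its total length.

90 blocks — Option C is the shortest.

Option A: 12 + 20 + 22 + 21 + 15 + 8 = 98
Option B: 12 + 20 + 22 + 6 + 15 + 23 = 98
Option C: 8 + 15 + 11 + 20 + 22 + 14 = 90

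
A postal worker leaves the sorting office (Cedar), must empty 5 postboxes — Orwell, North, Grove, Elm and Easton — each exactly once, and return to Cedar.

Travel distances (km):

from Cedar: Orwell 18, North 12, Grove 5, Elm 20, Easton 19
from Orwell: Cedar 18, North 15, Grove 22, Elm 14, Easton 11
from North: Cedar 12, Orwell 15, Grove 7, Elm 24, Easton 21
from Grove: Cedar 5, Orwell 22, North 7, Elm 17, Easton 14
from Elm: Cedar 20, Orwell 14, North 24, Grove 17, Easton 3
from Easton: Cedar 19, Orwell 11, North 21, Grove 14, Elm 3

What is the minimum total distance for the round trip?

There are 60 distinct closed tours to check (reversals are equivalent).
Cedar → Orwell → North → Grove → Elm → Easton → Cedar: 18+15+7+17+3+19 = 79
Cedar → Orwell → North → Grove → Easton → Elm → Cedar: 18+15+7+14+3+20 = 77
Cedar → Orwell → North → Elm → Grove → Easton → Cedar: 18+15+24+17+14+19 = 107
Cedar → Orwell → North → Elm → Easton → Grove → Cedar: 18+15+24+3+14+5 = 79
Cedar → Orwell → North → Easton → Grove → Elm → Cedar: 18+15+21+14+17+20 = 105
Cedar → Orwell → North → Easton → Elm → Grove → Cedar: 18+15+21+3+17+5 = 79
Cedar → Orwell → Grove → North → Elm → Easton → Cedar: 18+22+7+24+3+19 = 93
Cedar → Orwell → Grove → North → Easton → Elm → Cedar: 18+22+7+21+3+20 = 91
Cedar → Orwell → Grove → Elm → North → Easton → Cedar: 18+22+17+24+21+19 = 121
Cedar → Orwell → Grove → Elm → Easton → North → Cedar: 18+22+17+3+21+12 = 93
Cedar → Orwell → Grove → Easton → North → Elm → Cedar: 18+22+14+21+24+20 = 119
Cedar → Orwell → Grove → Easton → Elm → North → Cedar: 18+22+14+3+24+12 = 93
Cedar → Orwell → Elm → North → Grove → Easton → Cedar: 18+14+24+7+14+19 = 96
Cedar → Orwell → Elm → North → Easton → Grove → Cedar: 18+14+24+21+14+5 = 96
… (46 more)
Cedar → Grove → North → Orwell → Easton → Elm → Cedar: 5+7+15+11+3+20 = 61  ← best
The minimum is 61.
One optimal route: Cedar → Grove → North → Orwell → Easton → Elm → Cedar (or its reverse).

61 km — the shortest possible round trip.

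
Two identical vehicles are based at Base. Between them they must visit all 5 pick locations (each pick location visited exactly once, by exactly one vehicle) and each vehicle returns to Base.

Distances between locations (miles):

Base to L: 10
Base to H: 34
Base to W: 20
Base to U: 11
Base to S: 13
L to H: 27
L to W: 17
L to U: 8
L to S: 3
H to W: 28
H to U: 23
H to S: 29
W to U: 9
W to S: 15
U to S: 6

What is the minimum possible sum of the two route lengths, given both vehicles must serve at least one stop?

Minimum combined distance: 108 miles.

There are 2^4 − 1 = 15 ways to divide the 5 stops into two non-empty groups. For each, the best each vehicle can do is its own shortest tour through its group:
  {L} + {H, W, U, S}: 20 + 90 = 110
  {H} + {L, W, U, S}: 68 + 48 = 116
  {L, H} + {W, U, S}: 71 + 48 = 119
  {W} + {L, H, U, S}: 40 + 76 = 116
  {L, W} + {H, U, S}: 47 + 76 = 123
  {H, W} + {L, U, S}: 82 + 30 = 112
  … (15 splits in total)
  {H, W, U} + {L, S}: 82 + 26 = 108  ← best
Best: vehicle 1 Base → H → W → U → Base = 82; vehicle 2 Base → L → S → Base = 26; combined 108.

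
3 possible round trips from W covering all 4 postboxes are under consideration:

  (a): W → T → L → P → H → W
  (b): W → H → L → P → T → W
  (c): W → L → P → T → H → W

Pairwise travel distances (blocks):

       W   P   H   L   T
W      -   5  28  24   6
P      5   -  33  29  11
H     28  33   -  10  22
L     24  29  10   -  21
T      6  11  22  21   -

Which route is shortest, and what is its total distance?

(a): 6 + 21 + 29 + 33 + 28 = 117
(b): 28 + 10 + 29 + 11 + 6 = 84
(c): 24 + 29 + 11 + 22 + 28 = 114

Shortest is (b), total 84 blocks.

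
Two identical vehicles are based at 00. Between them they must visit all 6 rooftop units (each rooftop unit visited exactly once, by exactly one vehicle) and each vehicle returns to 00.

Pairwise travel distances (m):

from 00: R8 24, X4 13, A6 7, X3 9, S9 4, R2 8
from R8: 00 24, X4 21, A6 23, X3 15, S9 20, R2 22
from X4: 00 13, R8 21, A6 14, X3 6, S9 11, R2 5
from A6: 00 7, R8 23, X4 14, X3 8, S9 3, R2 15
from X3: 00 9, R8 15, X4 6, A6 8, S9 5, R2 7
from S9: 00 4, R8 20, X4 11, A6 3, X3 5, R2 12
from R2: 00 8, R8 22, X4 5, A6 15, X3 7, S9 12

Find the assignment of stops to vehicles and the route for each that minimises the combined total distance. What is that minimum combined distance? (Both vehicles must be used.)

Minimum combined distance: 72 m.

Check every non-empty split of the stops between the two vehicles; for each half take its own optimal tour:
  {R8} + {X4, A6, X3, S9, R2}: 48 + 34 = 82
  {X4} + {R8, A6, X3, S9, R2}: 26 + 60 = 86
  {R8, X4} + {A6, X3, S9, R2}: 58 + 30 = 88
  {A6} + {R8, X4, X3, S9, R2}: 14 + 58 = 72
  {R8, A6} + {X4, X3, S9, R2}: 54 + 28 = 82
  {X4, A6} + {R8, X3, S9, R2}: 34 + 54 = 88
  … (31 splits in total)
Best: vehicle 1 00 → A6 → 00 = 14; vehicle 2 00 → S9 → R8 → X3 → X4 → R2 → 00 = 58; combined 72.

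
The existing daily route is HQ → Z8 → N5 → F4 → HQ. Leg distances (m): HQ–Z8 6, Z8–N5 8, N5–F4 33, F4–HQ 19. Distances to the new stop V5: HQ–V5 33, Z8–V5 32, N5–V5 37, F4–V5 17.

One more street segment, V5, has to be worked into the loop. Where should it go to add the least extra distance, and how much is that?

+21 m — insert V5 between N5 and F4.

Insertion cost between consecutive stops i–j is d(i,V5) + d(V5,j) − d(i,j):
  between HQ and Z8: 33 + 32 − 6 = 59
  between Z8 and N5: 32 + 37 − 8 = 61
  between N5 and F4: 37 + 17 − 33 = 21
  between F4 and HQ: 17 + 33 − 19 = 31
Cheapest insertion is between N5 and F4, adding 21.
New total = 66 + 21 = 87.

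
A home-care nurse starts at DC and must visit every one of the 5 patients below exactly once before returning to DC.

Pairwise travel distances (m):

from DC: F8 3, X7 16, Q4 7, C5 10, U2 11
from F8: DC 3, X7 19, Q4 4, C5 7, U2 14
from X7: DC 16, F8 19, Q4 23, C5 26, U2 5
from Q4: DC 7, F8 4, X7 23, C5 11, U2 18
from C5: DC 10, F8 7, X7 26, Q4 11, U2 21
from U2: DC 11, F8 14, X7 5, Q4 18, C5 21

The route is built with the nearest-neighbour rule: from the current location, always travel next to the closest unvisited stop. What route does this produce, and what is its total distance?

From DC: distances to unvisited — F8=3, Q4=7, C5=10, U2=11, X7=16. Nearest is F8 (3).
From F8: distances to unvisited — Q4=4, C5=7, U2=14, X7=19. Nearest is Q4 (4).
From Q4: distances to unvisited — C5=11, U2=18, X7=23. Nearest is C5 (11).
From C5: distances to unvisited — U2=21, X7=26. Nearest is U2 (21).
From U2: distances to unvisited — X7=5. Nearest is X7 (5).
Return X7→DC: 16.
Total = 3 + 4 + 11 + 21 + 5 + 16 = 60.

Total distance 60 m via the nearest-neighbour route DC → F8 → Q4 → C5 → U2 → X7 → DC.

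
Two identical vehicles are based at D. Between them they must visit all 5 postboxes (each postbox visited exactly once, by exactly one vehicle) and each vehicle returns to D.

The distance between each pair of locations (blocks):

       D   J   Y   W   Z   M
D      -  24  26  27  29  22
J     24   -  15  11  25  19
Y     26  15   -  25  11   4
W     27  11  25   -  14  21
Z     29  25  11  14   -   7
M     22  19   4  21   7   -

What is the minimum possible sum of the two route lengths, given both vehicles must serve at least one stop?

Minimum combined distance: 126 blocks.

Check every non-empty split of the stops between the two vehicles; for each half take its own optimal tour:
  {J} + {Y, W, Z, M}: 48 + 78 = 126
  {Y} + {J, W, Z, M}: 52 + 78 = 130
  {J, Y} + {W, Z, M}: 65 + 70 = 135
  {W} + {J, Y, Z, M}: 54 + 79 = 133
  {J, W} + {Y, Z, M}: 62 + 66 = 128
  {Y, W} + {J, Z, M}: 78 + 78 = 156
  … (15 splits in total)
Best: vehicle 1 D → J → D = 48; vehicle 2 D → Y → M → Z → W → D = 78; combined 126.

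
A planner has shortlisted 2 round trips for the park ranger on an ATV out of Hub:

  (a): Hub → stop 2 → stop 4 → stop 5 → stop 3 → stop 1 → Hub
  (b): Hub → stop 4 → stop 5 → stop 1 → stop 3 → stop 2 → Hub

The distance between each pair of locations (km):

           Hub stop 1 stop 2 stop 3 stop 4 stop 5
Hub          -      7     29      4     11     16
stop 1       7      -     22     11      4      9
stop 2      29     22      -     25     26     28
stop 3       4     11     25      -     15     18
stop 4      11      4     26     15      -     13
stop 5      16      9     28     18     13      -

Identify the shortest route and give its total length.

Shortest is (b), total 98 km.

(a): 29 + 26 + 13 + 18 + 11 + 7 = 104
(b): 11 + 13 + 9 + 11 + 25 + 29 = 98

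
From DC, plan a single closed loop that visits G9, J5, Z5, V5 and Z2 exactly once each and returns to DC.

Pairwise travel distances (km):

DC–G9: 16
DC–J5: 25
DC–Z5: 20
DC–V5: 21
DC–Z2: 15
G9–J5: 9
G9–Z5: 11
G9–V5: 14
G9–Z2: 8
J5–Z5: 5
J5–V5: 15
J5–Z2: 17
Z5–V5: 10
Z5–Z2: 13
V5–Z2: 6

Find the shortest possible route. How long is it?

With 5 stops there are 5!/2 = 60 distinct round trips (a route and its reverse cost the same).
DC-G9-J5-Z5-V5-Z2-DC: 16+9+5+10+6+15 = 61
DC-G9-J5-Z5-Z2-V5-DC: 16+9+5+13+6+21 = 70
DC-G9-J5-V5-Z5-Z2-DC: 16+9+15+10+13+15 = 78
DC-G9-J5-V5-Z2-Z5-DC: 16+9+15+6+13+20 = 79
DC-G9-J5-Z2-Z5-V5-DC: 16+9+17+13+10+21 = 86
DC-G9-J5-Z2-V5-Z5-DC: 16+9+17+6+10+20 = 78
DC-G9-Z5-J5-V5-Z2-DC: 16+11+5+15+6+15 = 68
DC-G9-Z5-J5-Z2-V5-DC: 16+11+5+17+6+21 = 76
DC-G9-Z5-V5-J5-Z2-DC: 16+11+10+15+17+15 = 84
DC-G9-Z5-V5-Z2-J5-DC: 16+11+10+6+17+25 = 85
DC-G9-Z5-Z2-J5-V5-DC: 16+11+13+17+15+21 = 93
DC-G9-Z5-Z2-V5-J5-DC: 16+11+13+6+15+25 = 86
DC-G9-V5-J5-Z5-Z2-DC: 16+14+15+5+13+15 = 78
DC-G9-V5-J5-Z2-Z5-DC: 16+14+15+17+13+20 = 95
… (46 more)
The minimum is 61.
One optimal route: DC → G9 → J5 → Z5 → V5 → Z2 → DC (or its reverse).

61 km — the shortest possible round trip.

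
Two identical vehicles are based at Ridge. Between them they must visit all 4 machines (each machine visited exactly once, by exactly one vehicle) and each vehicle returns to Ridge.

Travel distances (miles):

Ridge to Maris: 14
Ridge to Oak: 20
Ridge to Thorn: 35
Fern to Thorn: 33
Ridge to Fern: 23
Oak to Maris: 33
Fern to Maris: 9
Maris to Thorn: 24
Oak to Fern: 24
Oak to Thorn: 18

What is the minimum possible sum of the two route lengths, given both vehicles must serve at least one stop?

There are 2^3 − 1 = 7 ways to divide the 4 stops into two non-empty groups. For each, the best each vehicle can do is its own shortest tour through its group:
  {Oak} + {Fern, Maris, Thorn}: 40 + 91 = 131
  {Fern} + {Oak, Maris, Thorn}: 46 + 76 = 122
  {Oak, Fern} + {Maris, Thorn}: 67 + 73 = 140
  {Maris} + {Oak, Fern, Thorn}: 28 + 94 = 122
  {Oak, Maris} + {Fern, Thorn}: 67 + 91 = 158
  {Fern, Maris} + {Oak, Thorn}: 46 + 73 = 119
  … (7 splits in total)
Best: vehicle 1 Ridge → Fern → Maris → Ridge = 46; vehicle 2 Ridge → Oak → Thorn → Ridge = 73; combined 119.

119 miles — the smallest possible combined total.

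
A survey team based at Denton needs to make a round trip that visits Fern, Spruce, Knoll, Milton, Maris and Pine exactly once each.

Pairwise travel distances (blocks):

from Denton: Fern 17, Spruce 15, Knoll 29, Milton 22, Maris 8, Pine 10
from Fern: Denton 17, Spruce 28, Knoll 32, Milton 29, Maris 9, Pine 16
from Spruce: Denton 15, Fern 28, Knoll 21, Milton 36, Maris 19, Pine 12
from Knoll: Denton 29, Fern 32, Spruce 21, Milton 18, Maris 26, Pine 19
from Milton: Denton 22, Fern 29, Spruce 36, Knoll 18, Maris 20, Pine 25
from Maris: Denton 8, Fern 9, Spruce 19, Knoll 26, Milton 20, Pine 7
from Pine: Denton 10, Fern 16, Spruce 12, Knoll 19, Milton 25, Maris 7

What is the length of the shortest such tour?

There are 360 distinct closed tours to check (reversals are equivalent).
Denton-Fern-Spruce-Knoll-Milton-Maris-Pine-Denton: 17+28+21+18+20+7+10 = 121
Denton-Fern-Spruce-Knoll-Milton-Pine-Maris-Denton: 17+28+21+18+25+7+8 = 124
Denton-Fern-Spruce-Knoll-Maris-Milton-Pine-Denton: 17+28+21+26+20+25+10 = 147
Denton-Fern-Spruce-Knoll-Maris-Pine-Milton-Denton: 17+28+21+26+7+25+22 = 146
Denton-Fern-Spruce-Knoll-Pine-Milton-Maris-Denton: 17+28+21+19+25+20+8 = 138
Denton-Fern-Spruce-Knoll-Pine-Maris-Milton-Denton: 17+28+21+19+7+20+22 = 134
Denton-Fern-Spruce-Milton-Knoll-Maris-Pine-Denton: 17+28+36+18+26+7+10 = 142
Denton-Fern-Spruce-Milton-Knoll-Pine-Maris-Denton: 17+28+36+18+19+7+8 = 133
… (352 more)
Denton-Fern-Maris-Pine-Spruce-Knoll-Milton-Denton: 17+9+7+12+21+18+22 = 106  ← best
The minimum is 106.
One optimal route: Denton → Fern → Maris → Pine → Spruce → Knoll → Milton → Denton (or its reverse).

Minimum total distance: 106 blocks.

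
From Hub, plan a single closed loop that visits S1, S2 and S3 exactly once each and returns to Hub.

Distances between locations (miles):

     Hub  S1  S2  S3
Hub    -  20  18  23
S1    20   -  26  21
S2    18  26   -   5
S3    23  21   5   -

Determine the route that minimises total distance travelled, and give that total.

64 miles — the shortest possible round trip.

With 3 stops there are 3!/2 = 3 distinct round trips (a route and its reverse cost the same).
Hub→S1→S2→S3→Hub: 20+26+5+23 = 74
Hub→S1→S3→S2→Hub: 20+21+5+18 = 64
Hub→S2→S1→S3→Hub: 18+26+21+23 = 88
The minimum is 64.
One optimal route: Hub → S1 → S3 → S2 → Hub (or its reverse).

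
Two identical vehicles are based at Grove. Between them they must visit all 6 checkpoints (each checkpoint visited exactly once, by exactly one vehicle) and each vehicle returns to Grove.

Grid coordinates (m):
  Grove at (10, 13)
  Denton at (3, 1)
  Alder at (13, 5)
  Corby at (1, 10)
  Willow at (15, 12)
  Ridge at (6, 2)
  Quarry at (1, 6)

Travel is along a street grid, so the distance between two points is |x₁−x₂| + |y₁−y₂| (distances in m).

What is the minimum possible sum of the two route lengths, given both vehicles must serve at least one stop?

60 m — the smallest possible combined total.

Check every non-empty split of the stops between the two vehicles; for each half take its own optimal tour:
  {Denton} + {Alder, Corby, Willow, Ridge, Quarry}: 38 + 50 = 88
  {Alder} + {Denton, Corby, Willow, Ridge, Quarry}: 22 + 52 = 74
  {Denton, Alder} + {Corby, Willow, Ridge, Quarry}: 44 + 50 = 94
  {Corby} + {Denton, Alder, Willow, Ridge, Quarry}: 24 + 52 = 76
  {Denton, Corby} + {Alder, Willow, Ridge, Quarry}: 42 + 50 = 92
  {Alder, Corby} + {Denton, Willow, Ridge, Quarry}: 40 + 52 = 92
  … (31 splits in total)
  {Willow} + {Denton, Alder, Corby, Ridge, Quarry}: 12 + 48 = 60  ← best
Best: vehicle 1 Grove → Willow → Grove = 12; vehicle 2 Grove → Alder → Ridge → Denton → Quarry → Corby → Grove = 48; combined 60.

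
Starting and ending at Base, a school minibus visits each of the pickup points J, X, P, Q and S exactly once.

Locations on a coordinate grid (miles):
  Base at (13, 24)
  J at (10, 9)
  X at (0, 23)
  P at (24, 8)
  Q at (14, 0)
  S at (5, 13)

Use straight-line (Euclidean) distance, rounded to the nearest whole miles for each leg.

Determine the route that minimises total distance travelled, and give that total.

Minimum total distance: 72 miles.

Base → J → X → P → Q → S → Base: 15+17+28+13+16+14 = 103
Base → J → X → P → S → Q → Base: 15+17+28+20+16+24 = 120
Base → J → X → Q → P → S → Base: 15+17+27+13+20+14 = 106
Base → J → X → Q → S → P → Base: 15+17+27+16+20+19 = 114
Base → J → X → S → P → Q → Base: 15+17+11+20+13+24 = 100
Base → J → X → S → Q → P → Base: 15+17+11+16+13+19 = 91
Base → J → P → X → Q → S → Base: 15+14+28+27+16+14 = 114
Base → J → P → X → S → Q → Base: 15+14+28+11+16+24 = 108
Base → J → P → Q → X → S → Base: 15+14+13+27+11+14 = 94
Base → J → P → Q → S → X → Base: 15+14+13+16+11+13 = 82
Base → J → P → S → X → Q → Base: 15+14+20+11+27+24 = 111
Base → J → P → S → Q → X → Base: 15+14+20+16+27+13 = 105
Base → J → Q → X → P → S → Base: 15+10+27+28+20+14 = 114
Base → J → Q → X → S → P → Base: 15+10+27+11+20+19 = 102
… (46 more)
Base → X → S → J → Q → P → Base: 13+11+6+10+13+19 = 72  ← best
The minimum is 72.
One optimal route: Base → X → S → J → Q → P → Base (or its reverse).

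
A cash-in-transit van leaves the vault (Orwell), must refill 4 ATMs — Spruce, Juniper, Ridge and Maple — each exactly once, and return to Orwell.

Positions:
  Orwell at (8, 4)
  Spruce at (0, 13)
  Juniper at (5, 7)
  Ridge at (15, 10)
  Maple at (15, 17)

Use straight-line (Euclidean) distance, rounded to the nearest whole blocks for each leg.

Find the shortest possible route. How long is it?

Minimum total distance: 44 blocks.

There are 12 distinct closed tours to check (reversals are equivalent).
Orwell-Spruce-Juniper-Ridge-Maple-Orwell: 12+8+10+7+15 = 52
Orwell-Spruce-Juniper-Maple-Ridge-Orwell: 12+8+14+7+9 = 50
Orwell-Spruce-Ridge-Juniper-Maple-Orwell: 12+15+10+14+15 = 66
Orwell-Spruce-Ridge-Maple-Juniper-Orwell: 12+15+7+14+4 = 52
Orwell-Spruce-Maple-Juniper-Ridge-Orwell: 12+16+14+10+9 = 61
Orwell-Spruce-Maple-Ridge-Juniper-Orwell: 12+16+7+10+4 = 49
Orwell-Juniper-Spruce-Ridge-Maple-Orwell: 4+8+15+7+15 = 49
Orwell-Juniper-Spruce-Maple-Ridge-Orwell: 4+8+16+7+9 = 44
Orwell-Juniper-Ridge-Spruce-Maple-Orwell: 4+10+15+16+15 = 60
Orwell-Juniper-Maple-Spruce-Ridge-Orwell: 4+14+16+15+9 = 58
Orwell-Ridge-Spruce-Juniper-Maple-Orwell: 9+15+8+14+15 = 61
Orwell-Ridge-Juniper-Spruce-Maple-Orwell: 9+10+8+16+15 = 58
The minimum is 44.
One optimal route: Orwell → Juniper → Spruce → Maple → Ridge → Orwell (or its reverse).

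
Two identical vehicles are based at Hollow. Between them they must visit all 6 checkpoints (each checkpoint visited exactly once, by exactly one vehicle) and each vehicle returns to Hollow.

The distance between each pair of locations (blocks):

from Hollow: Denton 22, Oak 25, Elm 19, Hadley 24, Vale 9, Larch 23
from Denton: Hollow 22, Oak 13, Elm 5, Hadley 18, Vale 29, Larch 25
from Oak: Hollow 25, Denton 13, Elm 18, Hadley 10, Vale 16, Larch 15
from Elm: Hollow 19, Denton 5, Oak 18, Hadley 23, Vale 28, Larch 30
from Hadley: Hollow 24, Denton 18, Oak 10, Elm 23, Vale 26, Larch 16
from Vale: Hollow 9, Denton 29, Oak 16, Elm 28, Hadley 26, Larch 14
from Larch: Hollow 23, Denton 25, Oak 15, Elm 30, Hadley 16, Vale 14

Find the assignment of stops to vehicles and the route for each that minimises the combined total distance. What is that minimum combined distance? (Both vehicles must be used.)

Minimum combined distance: 104 blocks.

Try each way of splitting the stops between the two vehicles (each non-empty) and, for each split, find the best tour for each vehicle:
  {Denton} + {Oak, Elm, Hadley, Vale, Larch}: 44 + 86 = 130
  {Oak} + {Denton, Elm, Hadley, Vale, Larch}: 50 + 81 = 131
  {Denton, Oak} + {Elm, Hadley, Vale, Larch}: 60 + 81 = 141
  {Elm} + {Denton, Oak, Hadley, Vale, Larch}: 38 + 84 = 122
  {Denton, Elm} + {Oak, Hadley, Vale, Larch}: 46 + 72 = 118
  {Oak, Elm} + {Denton, Hadley, Vale, Larch}: 62 + 79 = 141
  … (31 splits in total)
  {Vale} + {Denton, Oak, Elm, Hadley, Larch}: 18 + 86 = 104  ← best
Best: vehicle 1 Hollow → Vale → Hollow = 18; vehicle 2 Hollow → Elm → Denton → Oak → Hadley → Larch → Hollow = 86; combined 104.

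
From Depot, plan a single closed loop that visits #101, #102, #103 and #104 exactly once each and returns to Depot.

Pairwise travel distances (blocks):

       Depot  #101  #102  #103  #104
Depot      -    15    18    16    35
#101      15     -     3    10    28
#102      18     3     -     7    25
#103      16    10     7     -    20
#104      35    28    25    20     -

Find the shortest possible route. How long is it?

There are 12 distinct closed tours to check (reversals are equivalent).
Depot → #101 → #102 → #103 → #104 → Depot: 15+3+7+20+35 = 80
Depot → #101 → #102 → #104 → #103 → Depot: 15+3+25+20+16 = 79
Depot → #101 → #103 → #102 → #104 → Depot: 15+10+7+25+35 = 92
Depot → #101 → #103 → #104 → #102 → Depot: 15+10+20+25+18 = 88
Depot → #101 → #104 → #102 → #103 → Depot: 15+28+25+7+16 = 91
Depot → #101 → #104 → #103 → #102 → Depot: 15+28+20+7+18 = 88
Depot → #102 → #101 → #103 → #104 → Depot: 18+3+10+20+35 = 86
Depot → #102 → #101 → #104 → #103 → Depot: 18+3+28+20+16 = 85
Depot → #102 → #103 → #101 → #104 → Depot: 18+7+10+28+35 = 98
Depot → #102 → #104 → #101 → #103 → Depot: 18+25+28+10+16 = 97
Depot → #103 → #101 → #102 → #104 → Depot: 16+10+3+25+35 = 89
Depot → #103 → #102 → #101 → #104 → Depot: 16+7+3+28+35 = 89
The minimum is 79.
One optimal route: Depot → #101 → #102 → #104 → #103 → Depot (or its reverse).

Minimum total distance: 79 blocks.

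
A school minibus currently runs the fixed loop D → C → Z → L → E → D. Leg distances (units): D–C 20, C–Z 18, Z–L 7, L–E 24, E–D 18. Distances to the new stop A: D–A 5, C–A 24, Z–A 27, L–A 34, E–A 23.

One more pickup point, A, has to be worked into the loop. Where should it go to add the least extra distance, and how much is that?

Adding 9 by placing A on the D–C leg.

Insertion cost between consecutive stops i–j is d(i,A) + d(A,j) − d(i,j):
  between D and C: 5 + 24 − 20 = 9
  between C and Z: 24 + 27 − 18 = 33
  between Z and L: 27 + 34 − 7 = 54
  between L and E: 34 + 23 − 24 = 33
  between E and D: 23 + 5 − 18 = 10
Cheapest insertion is between D and C, adding 9.
New total = 87 + 9 = 96.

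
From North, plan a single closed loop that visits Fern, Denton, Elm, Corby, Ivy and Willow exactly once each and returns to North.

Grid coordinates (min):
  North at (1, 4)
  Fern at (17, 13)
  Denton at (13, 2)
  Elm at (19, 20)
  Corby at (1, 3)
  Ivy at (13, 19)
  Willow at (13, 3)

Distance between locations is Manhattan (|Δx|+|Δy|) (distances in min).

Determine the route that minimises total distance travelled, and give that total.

72 min — the shortest possible round trip.

With 6 stops there are 6!/2 = 360 distinct round trips (a route and its reverse cost the same).
North → Fern → Denton → Elm → Corby → Ivy → Willow → North: 25+15+24+35+28+16+13 = 156
North → Fern → Denton → Elm → Corby → Willow → Ivy → North: 25+15+24+35+12+16+27 = 154
North → Fern → Denton → Elm → Ivy → Corby → Willow → North: 25+15+24+7+28+12+13 = 124
North → Fern → Denton → Elm → Ivy → Willow → Corby → North: 25+15+24+7+16+12+1 = 100
North → Fern → Denton → Elm → Willow → Corby → Ivy → North: 25+15+24+23+12+28+27 = 154
North → Fern → Denton → Elm → Willow → Ivy → Corby → North: 25+15+24+23+16+28+1 = 132
North → Fern → Denton → Corby → Elm → Ivy → Willow → North: 25+15+13+35+7+16+13 = 124
North → Fern → Denton → Corby → Elm → Willow → Ivy → North: 25+15+13+35+23+16+27 = 154
… (352 more)
North → Fern → Elm → Ivy → Denton → Willow → Corby → North: 25+9+7+17+1+12+1 = 72  ← best
The minimum is 72.
One optimal route: North → Fern → Elm → Ivy → Denton → Willow → Corby → North (or its reverse).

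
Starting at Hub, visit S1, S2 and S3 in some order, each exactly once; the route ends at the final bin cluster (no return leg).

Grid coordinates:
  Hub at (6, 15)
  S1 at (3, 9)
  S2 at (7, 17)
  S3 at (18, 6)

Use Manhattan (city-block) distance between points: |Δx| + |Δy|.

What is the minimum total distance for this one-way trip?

There are 3! = 6 possible orderings.
Hub→S1→S2→S3: 9+12+22 = 43
Hub→S1→S3→S2: 9+18+22 = 49
Hub→S2→S1→S3: 3+12+18 = 33
Hub→S2→S3→S1: 3+22+18 = 43
Hub→S3→S1→S2: 21+18+12 = 51
Hub→S3→S2→S1: 21+22+12 = 55
The minimum is 33.
One shortest path: Hub → S2 → S1 → S3.

Shortest open route: 33.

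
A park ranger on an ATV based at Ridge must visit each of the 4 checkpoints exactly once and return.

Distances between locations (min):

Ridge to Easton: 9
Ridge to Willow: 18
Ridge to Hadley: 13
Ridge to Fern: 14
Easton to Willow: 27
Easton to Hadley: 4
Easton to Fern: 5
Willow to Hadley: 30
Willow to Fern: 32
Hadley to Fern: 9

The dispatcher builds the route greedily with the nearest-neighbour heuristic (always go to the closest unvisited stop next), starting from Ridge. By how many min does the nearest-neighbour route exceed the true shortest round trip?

1 min longer than the optimal tour.

From Ridge: Easton=9, Hadley=13, Fern=14, Willow=18 → choose Easton (9).
From Easton: Hadley=4, Fern=5, Willow=27 → choose Hadley (4).
From Hadley: Fern=9, Willow=30 → choose Fern (9).
From Fern: Willow=32 → choose Willow (32).
NN route Ridge → Easton → Hadley → Fern → Willow → Ridge costs 72.
Optimal: Ridge → Easton → Fern → Hadley → Willow → Ridge costs 71 (by enumerating all 12 distinct tours).
Excess = 72 − 71 = 1.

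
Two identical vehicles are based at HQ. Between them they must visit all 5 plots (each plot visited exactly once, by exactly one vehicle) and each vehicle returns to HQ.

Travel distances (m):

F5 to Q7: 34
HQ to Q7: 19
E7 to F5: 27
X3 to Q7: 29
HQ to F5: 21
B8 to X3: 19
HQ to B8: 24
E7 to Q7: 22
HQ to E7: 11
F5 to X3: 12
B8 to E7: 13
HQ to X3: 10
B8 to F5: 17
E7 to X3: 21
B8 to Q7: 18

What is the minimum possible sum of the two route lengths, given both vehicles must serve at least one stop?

Minimum combined distance: 98 m.

There are 2^4 − 1 = 15 ways to divide the 5 stops into two non-empty groups. For each, the best each vehicle can do is its own shortest tour through its group:
  {B8} + {E7, F5, X3, Q7}: 48 + 89 = 137
  {E7} + {B8, F5, X3, Q7}: 22 + 76 = 98
  {B8, E7} + {F5, X3, Q7}: 48 + 75 = 123
  {F5} + {B8, E7, X3, Q7}: 42 + 80 = 122
  {B8, F5} + {E7, X3, Q7}: 62 + 72 = 134
  {E7, F5} + {B8, X3, Q7}: 59 + 66 = 125
  … (15 splits in total)
Best: vehicle 1 HQ → E7 → HQ = 22; vehicle 2 HQ → X3 → F5 → B8 → Q7 → HQ = 76; combined 98.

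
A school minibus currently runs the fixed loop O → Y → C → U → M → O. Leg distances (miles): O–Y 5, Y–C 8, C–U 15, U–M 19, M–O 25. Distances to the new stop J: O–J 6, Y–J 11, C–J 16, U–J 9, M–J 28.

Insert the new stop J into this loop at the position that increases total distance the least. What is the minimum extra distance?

Adding 9 miles by placing J on the M–O leg.

Insertion cost between consecutive stops i–j is d(i,J) + d(J,j) − d(i,j):
  between O and Y: 6 + 11 − 5 = 12
  between Y and C: 11 + 16 − 8 = 19
  between C and U: 16 + 9 − 15 = 10
  between U and M: 9 + 28 − 19 = 18
  between M and O: 28 + 6 − 25 = 9
Cheapest insertion is between M and O, adding 9.
New total = 72 + 9 = 81.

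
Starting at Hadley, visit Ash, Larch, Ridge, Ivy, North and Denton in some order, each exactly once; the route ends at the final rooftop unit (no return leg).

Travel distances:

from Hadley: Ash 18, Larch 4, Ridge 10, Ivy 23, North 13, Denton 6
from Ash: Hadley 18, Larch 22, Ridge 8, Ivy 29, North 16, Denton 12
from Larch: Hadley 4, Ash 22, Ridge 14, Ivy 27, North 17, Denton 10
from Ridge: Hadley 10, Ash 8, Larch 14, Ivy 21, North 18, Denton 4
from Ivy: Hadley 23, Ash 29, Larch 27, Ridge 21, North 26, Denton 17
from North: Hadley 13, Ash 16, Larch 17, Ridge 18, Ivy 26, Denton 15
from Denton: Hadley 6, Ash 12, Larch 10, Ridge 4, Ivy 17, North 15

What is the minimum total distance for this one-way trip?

There are 6! = 720 possible orderings.
Hadley→Ash→Larch→Ridge→Ivy→North→Denton: 18+22+14+21+26+15 = 116
Hadley→Ash→Larch→Ridge→Ivy→Denton→North: 18+22+14+21+17+15 = 107
Hadley→Ash→Larch→Ridge→North→Ivy→Denton: 18+22+14+18+26+17 = 115
Hadley→Ash→Larch→Ridge→North→Denton→Ivy: 18+22+14+18+15+17 = 104
Hadley→Ash→Larch→Ridge→Denton→Ivy→North: 18+22+14+4+17+26 = 101
Hadley→Ash→Larch→Ridge→Denton→North→Ivy: 18+22+14+4+15+26 = 99
Hadley→Ash→Larch→Ivy→Ridge→North→Denton: 18+22+27+21+18+15 = 121
Hadley→Ash→Larch→Ivy→Ridge→Denton→North: 18+22+27+21+4+15 = 107
… (712 more)
Hadley→Larch→North→Ash→Ridge→Denton→Ivy: 4+17+16+8+4+17 = 66  ← best
The minimum is 66.
One shortest path: Hadley → Larch → North → Ash → Ridge → Denton → Ivy.

Shortest open route: 66.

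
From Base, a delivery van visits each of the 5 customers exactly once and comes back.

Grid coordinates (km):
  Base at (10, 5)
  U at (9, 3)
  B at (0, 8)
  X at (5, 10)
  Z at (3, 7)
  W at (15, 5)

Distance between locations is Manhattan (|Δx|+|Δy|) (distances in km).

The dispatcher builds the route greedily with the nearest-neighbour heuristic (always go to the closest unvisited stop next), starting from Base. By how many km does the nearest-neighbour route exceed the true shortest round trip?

From Base: U=3, W=5, Z=9, X=10, B=13 → choose U (3).
From U: W=8, Z=10, X=11, B=14 → choose W (8).
From W: Z=14, X=15, B=18 → choose Z (14).
From Z: B=4, X=5 → choose B (4).
From B: X=7 → choose X (7).
NN route Base → U → W → Z → B → X → Base costs 46.
Optimal: Base → U → X → B → Z → W → Base costs 44 (by enumerating all 60 distinct tours).
Excess = 46 − 44 = 2.

2 km longer than the optimal tour.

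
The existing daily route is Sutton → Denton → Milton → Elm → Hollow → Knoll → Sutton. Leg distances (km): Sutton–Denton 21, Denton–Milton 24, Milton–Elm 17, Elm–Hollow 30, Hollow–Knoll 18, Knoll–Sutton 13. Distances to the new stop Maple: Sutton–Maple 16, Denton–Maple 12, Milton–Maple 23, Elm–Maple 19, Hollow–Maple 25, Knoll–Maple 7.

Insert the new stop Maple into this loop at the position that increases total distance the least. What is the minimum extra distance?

Adding 7 km by placing Maple on the Sutton–Denton leg.

Insertion cost between consecutive stops i–j is d(i,Maple) + d(Maple,j) − d(i,j):
  between Sutton and Denton: 16 + 12 − 21 = 7
  between Denton and Milton: 12 + 23 − 24 = 11
  between Milton and Elm: 23 + 19 − 17 = 25
  between Elm and Hollow: 19 + 25 − 30 = 14
  between Hollow and Knoll: 25 + 7 − 18 = 14
  between Knoll and Sutton: 7 + 16 − 13 = 10
Cheapest insertion is between Sutton and Denton, adding 7.
New total = 123 + 7 = 130.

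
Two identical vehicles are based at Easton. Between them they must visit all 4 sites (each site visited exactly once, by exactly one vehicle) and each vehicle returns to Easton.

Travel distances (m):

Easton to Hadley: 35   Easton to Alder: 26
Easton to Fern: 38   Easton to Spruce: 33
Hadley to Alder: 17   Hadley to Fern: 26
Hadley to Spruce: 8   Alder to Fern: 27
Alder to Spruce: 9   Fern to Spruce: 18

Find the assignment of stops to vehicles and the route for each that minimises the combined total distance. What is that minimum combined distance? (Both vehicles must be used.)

Try each way of splitting the stops between the two vehicles (each non-empty) and, for each split, find the best tour for each vehicle:
  {Hadley} + {Alder, Fern, Spruce}: 70 + 91 = 161
  {Alder} + {Hadley, Fern, Spruce}: 52 + 99 = 151
  {Hadley, Alder} + {Fern, Spruce}: 78 + 89 = 167
  {Fern} + {Hadley, Alder, Spruce}: 76 + 78 = 154
  {Hadley, Fern} + {Alder, Spruce}: 99 + 68 = 167
  {Alder, Fern} + {Hadley, Spruce}: 91 + 76 = 167
  … (7 splits in total)
Best: vehicle 1 Easton → Alder → Easton = 52; vehicle 2 Easton → Hadley → Spruce → Fern → Easton = 99; combined 151.

Minimum combined distance: 151 m.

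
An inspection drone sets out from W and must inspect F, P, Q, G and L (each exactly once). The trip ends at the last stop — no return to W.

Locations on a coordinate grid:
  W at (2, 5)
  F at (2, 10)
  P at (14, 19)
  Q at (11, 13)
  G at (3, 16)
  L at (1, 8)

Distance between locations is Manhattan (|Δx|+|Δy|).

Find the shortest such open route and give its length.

There are 5! = 120 possible orderings.
W → F → P → Q → G → L: 5+21+9+11+10 = 56
W → F → P → Q → L → G: 5+21+9+15+10 = 60
W → F → P → G → Q → L: 5+21+14+11+15 = 66
W → F → P → G → L → Q: 5+21+14+10+15 = 65
W → F → P → L → Q → G: 5+21+24+15+11 = 76
W → F → P → L → G → Q: 5+21+24+10+11 = 71
W → F → Q → P → G → L: 5+12+9+14+10 = 50
W → F → Q → P → L → G: 5+12+9+24+10 = 60
W → F → Q → G → P → L: 5+12+11+14+24 = 66
W → F → Q → G → L → P: 5+12+11+10+24 = 62
W → F → Q → L → P → G: 5+12+15+24+14 = 70
W → F → Q → L → G → P: 5+12+15+10+14 = 56
W → F → G → P → Q → L: 5+7+14+9+15 = 50
W → F → G → P → L → Q: 5+7+14+24+15 = 65
… (106 more)
W → L → F → G → Q → P: 4+3+7+11+9 = 34  ← best
The minimum is 34.
One shortest path: W → L → F → G → Q → P.

34 — the minimum one-way total.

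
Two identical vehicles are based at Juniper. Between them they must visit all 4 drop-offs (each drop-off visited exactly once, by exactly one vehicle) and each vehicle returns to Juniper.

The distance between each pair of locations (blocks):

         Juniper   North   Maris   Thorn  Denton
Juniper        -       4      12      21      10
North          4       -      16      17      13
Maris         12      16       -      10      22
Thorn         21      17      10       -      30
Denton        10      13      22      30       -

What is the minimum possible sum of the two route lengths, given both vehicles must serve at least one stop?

Minimum combined distance: 63 blocks.

Try each way of splitting the stops between the two vehicles (each non-empty) and, for each split, find the best tour for each vehicle:
  {North} + {Maris, Thorn, Denton}: 8 + 62 = 70
  {Maris} + {North, Thorn, Denton}: 24 + 61 = 85
  {North, Maris} + {Thorn, Denton}: 32 + 61 = 93
  {Thorn} + {North, Maris, Denton}: 42 + 51 = 93
  {North, Thorn} + {Maris, Denton}: 42 + 44 = 86
  {Maris, Thorn} + {North, Denton}: 43 + 27 = 70
  … (7 splits in total)
  {North, Maris, Thorn} + {Denton}: 43 + 20 = 63  ← best
Best: vehicle 1 Juniper → North → Thorn → Maris → Juniper = 43; vehicle 2 Juniper → Denton → Juniper = 20; combined 63.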